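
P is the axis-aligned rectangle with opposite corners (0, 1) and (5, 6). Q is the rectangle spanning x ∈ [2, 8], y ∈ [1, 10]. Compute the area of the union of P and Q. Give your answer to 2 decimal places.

64.00

By inclusion–exclusion:
Individual areas: |P| = 25, |Q| = 54.
|P∩Q|: x∈[2,5], y∈[1,6] → 3·5 = 15.
|P ∪ Q| = 79 − 15 = 64.00.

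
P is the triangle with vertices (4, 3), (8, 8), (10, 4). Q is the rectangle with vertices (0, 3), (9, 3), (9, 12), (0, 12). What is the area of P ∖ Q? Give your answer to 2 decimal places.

|P| = 13, |P∩Q| = 11.9167.
|P ∖ Q| = |P| − |P∩Q| = 13 − 11.9167 = 1.08.

1.08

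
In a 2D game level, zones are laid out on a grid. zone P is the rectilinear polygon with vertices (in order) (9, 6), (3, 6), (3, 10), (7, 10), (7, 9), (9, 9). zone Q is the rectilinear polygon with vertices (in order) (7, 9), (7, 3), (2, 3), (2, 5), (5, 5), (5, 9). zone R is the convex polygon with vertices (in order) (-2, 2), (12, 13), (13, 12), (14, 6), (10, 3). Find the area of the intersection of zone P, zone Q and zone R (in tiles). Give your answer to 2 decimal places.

4.57

The intersection is the polygon with vertices (5,7.5), (6.909,9), (7,9), (7,6), (5,6).
By the shoelace formula its area is 4.57.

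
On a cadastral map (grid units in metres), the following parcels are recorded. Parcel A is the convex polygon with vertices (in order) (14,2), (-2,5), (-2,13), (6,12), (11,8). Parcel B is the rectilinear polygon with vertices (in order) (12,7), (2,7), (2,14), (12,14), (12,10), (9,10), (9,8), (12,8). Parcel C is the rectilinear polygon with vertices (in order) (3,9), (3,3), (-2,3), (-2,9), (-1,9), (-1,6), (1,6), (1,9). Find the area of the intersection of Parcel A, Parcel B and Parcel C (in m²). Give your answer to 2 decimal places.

The intersection is the polygon with vertices (2,7), (2,9), (3,9), (3,7).
By the shoelace formula its area is 2.00.

2.00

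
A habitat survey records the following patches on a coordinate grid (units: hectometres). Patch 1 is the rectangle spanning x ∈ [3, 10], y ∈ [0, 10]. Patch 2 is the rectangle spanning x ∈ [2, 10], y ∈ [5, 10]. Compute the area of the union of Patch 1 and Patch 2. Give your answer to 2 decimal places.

75.00

By inclusion–exclusion:
Individual areas: |Patch 1| = 70, |Patch 2| = 40.
|Patch 1∩Patch 2|: x∈[3,10], y∈[5,10] → 7·5 = 35.
|Patch 1 ∪ Patch 2| = 110 − 35 = 75.00.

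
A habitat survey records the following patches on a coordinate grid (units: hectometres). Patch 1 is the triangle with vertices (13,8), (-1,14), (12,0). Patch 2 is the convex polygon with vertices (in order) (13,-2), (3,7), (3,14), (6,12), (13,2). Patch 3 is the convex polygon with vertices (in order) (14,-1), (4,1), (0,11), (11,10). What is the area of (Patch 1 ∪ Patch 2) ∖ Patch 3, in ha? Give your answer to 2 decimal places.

|Patch 1 ∪ Patch 2| = 84.2777.
|(Patch 1 ∪ Patch 2) ∩ Patch 3| = 67.2646.
|(Patch 1 ∪ Patch 2) ∖ Patch 3| = 84.2777 − 67.2646 = 17.01.

17.01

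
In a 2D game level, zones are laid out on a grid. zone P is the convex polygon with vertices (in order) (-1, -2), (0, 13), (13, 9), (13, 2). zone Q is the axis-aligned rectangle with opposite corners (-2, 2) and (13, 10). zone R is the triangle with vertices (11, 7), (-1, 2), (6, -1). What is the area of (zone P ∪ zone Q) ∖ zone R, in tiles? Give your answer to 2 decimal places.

|zone P ∪ zone Q| = 162.3917.
|(zone P ∪ zone Q) ∩ zone R| = 34.4048.
|(zone P ∪ zone Q) ∖ zone R| = 162.3917 − 34.4048 = 127.99.

127.99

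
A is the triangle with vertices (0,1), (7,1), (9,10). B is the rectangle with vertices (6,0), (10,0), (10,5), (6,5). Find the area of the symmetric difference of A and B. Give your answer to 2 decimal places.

39.94

|A| = 31.5, |B| = 20, |A∩B| = 5.7778.
|A △ B| = |A| + |B| − 2·|A∩B| = 31.5 + 20 − 11.5556 = 39.94.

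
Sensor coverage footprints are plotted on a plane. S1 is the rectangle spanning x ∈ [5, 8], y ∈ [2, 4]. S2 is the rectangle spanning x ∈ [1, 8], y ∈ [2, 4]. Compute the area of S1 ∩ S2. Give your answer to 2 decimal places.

6.00

|S1∩S2|: x∈[5,8], y∈[2,4] → 3·2 = 6.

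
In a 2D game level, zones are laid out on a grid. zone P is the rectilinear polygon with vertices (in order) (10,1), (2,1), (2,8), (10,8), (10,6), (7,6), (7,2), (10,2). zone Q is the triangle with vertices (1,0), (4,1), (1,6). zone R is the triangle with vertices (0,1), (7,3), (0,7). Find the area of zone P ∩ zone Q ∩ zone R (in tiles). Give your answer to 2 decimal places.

1.95

The intersection is the polygon with vertices (2,4.333), (3.415,1.976), (2,1.571).
By the shoelace formula its area is 1.95.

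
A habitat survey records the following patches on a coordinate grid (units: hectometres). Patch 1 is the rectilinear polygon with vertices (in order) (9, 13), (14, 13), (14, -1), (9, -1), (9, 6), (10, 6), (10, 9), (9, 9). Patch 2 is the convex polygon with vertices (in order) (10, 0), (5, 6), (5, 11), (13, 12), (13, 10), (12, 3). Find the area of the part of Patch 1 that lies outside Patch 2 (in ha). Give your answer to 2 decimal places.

33.10

|Patch 1| = 67, |Patch 1∩Patch 2| = 33.9.
|Patch 1 ∖ Patch 2| = |Patch 1| − |Patch 1∩Patch 2| = 67 − 33.9 = 33.10.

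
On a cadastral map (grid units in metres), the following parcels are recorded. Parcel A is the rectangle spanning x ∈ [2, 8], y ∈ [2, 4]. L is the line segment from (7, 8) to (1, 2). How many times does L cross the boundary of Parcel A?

The segment meets the boundary at (2,3), (3,4).

2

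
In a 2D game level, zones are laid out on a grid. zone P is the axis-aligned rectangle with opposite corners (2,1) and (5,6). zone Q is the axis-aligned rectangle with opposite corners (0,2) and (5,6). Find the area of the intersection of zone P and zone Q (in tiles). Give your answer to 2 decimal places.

|zone P∩zone Q|: x∈[2,5], y∈[2,6] → 3·4 = 12.

12.00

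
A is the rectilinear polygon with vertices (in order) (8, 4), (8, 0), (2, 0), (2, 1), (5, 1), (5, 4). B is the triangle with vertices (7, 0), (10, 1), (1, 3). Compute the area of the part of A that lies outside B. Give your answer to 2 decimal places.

|A| = 15, |A∩B| = 4.1667.
|A ∖ B| = |A| − |A∩B| = 15 − 4.1667 = 10.83.

10.83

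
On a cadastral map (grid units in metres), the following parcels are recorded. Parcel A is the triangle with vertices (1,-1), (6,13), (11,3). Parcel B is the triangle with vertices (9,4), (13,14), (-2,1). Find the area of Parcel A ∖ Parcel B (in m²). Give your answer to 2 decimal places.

|Parcel A| = 60, |Parcel A∩Parcel B| = 28.182.
|Parcel A ∖ Parcel B| = |Parcel A| − |Parcel A∩Parcel B| = 60 − 28.182 = 31.82.

31.82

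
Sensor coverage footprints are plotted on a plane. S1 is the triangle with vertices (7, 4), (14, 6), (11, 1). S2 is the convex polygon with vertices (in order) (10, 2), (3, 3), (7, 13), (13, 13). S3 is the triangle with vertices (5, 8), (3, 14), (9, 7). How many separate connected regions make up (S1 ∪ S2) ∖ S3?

1

(S1 ∪ S2) ∖ S3 is a single connected region.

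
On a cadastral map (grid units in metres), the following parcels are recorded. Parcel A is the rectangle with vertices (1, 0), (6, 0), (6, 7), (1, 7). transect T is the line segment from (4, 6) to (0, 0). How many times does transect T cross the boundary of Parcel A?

1

The segment meets the boundary at (1,1.5).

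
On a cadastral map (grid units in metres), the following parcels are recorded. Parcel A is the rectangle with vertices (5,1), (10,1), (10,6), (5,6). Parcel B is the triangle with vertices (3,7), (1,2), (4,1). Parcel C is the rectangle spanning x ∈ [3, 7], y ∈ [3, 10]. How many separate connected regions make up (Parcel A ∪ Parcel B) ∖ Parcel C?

2

(Parcel A ∪ Parcel B) ∖ Parcel C splits into 2 disjoint pieces (area 19, area 7.1667).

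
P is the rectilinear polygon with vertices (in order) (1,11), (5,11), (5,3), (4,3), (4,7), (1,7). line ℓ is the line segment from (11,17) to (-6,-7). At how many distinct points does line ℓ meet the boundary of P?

The segment meets the boundary at (3.917,7), (5,8.529).

2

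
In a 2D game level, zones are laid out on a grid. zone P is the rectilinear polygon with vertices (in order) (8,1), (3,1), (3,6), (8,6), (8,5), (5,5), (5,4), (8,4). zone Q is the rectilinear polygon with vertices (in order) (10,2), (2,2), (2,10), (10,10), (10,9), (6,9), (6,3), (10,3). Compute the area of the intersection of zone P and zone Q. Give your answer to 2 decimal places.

13.00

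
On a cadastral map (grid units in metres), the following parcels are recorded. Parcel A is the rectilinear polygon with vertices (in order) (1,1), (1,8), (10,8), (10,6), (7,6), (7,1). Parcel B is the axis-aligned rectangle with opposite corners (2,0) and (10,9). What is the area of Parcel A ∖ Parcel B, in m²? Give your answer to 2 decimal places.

|Parcel A| = 48, |Parcel A∩Parcel B| = 41.
|Parcel A ∖ Parcel B| = |Parcel A| − |Parcel A∩Parcel B| = 48 − 41 = 7.00.

7.00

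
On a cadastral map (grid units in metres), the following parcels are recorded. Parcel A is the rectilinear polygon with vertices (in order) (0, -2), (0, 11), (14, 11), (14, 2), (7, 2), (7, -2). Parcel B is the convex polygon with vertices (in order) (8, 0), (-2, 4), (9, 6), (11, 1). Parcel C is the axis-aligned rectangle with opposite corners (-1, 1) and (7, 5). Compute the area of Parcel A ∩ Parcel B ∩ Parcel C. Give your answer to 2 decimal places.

The intersection is the polygon with vertices (3.5,5), (7,5), (7,2), (7,1), (5.5,1), (0,3.2), (0,4.364).
By the shoelace formula its area is 20.84.

20.84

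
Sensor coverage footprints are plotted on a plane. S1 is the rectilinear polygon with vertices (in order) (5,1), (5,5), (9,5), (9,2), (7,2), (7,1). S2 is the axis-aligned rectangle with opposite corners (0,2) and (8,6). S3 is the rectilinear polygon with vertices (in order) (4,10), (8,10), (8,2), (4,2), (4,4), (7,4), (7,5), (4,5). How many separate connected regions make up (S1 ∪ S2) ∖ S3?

3

(S1 ∪ S2) ∖ S3 splits into 3 disjoint pieces (area 19, area 3, area 2).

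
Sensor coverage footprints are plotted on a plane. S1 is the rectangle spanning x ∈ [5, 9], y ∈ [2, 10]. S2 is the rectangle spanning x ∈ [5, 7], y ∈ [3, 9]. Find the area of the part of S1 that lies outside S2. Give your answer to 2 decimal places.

20.00

|S1∩S2|: x∈[5,7], y∈[3,9] → 2·6 = 12.
|S1| = 32.
|S1 ∖ S2| = |S1| − |S1∩S2| = 32 − 12 = 20.00.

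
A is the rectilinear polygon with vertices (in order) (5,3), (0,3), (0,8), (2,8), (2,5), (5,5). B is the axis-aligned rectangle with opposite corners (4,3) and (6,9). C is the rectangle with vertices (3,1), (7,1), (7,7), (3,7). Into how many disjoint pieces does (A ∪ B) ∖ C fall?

2

(A ∪ B) ∖ C splits into 2 disjoint pieces (area 12, area 4).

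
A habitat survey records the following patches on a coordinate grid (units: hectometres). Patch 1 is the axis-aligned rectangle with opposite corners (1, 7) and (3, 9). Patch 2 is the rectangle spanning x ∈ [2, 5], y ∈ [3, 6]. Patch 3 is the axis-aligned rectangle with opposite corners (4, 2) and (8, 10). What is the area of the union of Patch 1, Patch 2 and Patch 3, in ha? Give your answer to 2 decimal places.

By inclusion–exclusion:
Individual areas: |Patch 1| = 4, |Patch 2| = 9, |Patch 3| = 32.
|Patch 1∩Patch 2| = 0 (no overlap).
|Patch 1∩Patch 3| = 0 (no overlap).
|Patch 2∩Patch 3|: x∈[4,5], y∈[3,6] → 1·3 = 3.
|Patch 1∩Patch 2∩Patch 3| = 0.
|Patch 1 ∪ Patch 2 ∪ Patch 3| = 45 − 3 + 0 = 42.00.

42.00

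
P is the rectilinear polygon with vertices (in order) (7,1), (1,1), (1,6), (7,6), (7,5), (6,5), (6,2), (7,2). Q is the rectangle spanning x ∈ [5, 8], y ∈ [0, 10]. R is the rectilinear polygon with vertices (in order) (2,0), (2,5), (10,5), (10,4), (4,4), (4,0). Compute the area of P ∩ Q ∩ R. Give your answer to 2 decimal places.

1.00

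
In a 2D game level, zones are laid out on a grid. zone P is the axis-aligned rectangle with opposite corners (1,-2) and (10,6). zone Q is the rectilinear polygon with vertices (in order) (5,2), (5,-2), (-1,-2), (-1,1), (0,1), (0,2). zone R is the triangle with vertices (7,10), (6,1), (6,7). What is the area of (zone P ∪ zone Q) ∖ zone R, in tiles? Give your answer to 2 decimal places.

|zone P ∪ zone Q| = 79.
|(zone P ∪ zone Q) ∩ zone R| = 1.3889.
|(zone P ∪ zone Q) ∖ zone R| = 79 − 1.3889 = 77.61.

77.61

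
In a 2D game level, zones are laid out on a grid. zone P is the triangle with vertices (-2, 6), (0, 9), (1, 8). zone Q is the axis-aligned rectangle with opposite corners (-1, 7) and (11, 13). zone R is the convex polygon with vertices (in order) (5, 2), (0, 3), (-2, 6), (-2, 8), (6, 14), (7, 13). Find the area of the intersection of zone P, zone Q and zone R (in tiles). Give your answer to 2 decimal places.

2.00

The intersection is the polygon with vertices (1,8), (-0.5,7), (-1,7), (-1,7.5), (0,9).
By the shoelace formula its area is 2.00.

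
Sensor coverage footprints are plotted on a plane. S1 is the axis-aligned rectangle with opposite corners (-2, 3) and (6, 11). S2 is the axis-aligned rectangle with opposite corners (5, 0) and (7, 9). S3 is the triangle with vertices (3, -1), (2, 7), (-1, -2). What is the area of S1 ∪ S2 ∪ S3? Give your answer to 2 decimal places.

88.83

By inclusion–exclusion:
Individual areas: |S1| = 64, |S2| = 18, |S3| = 16.5.
|S1∩S2|: x∈[5,6], y∈[3,9] → 1·6 = 6.
|S1∩S3| = 3.6667.
|S2∩S3| = 0.
|S1∩S2∩S3| = 0.
|S1 ∪ S2 ∪ S3| = 98.5 − 9.6667 + 0 = 88.83.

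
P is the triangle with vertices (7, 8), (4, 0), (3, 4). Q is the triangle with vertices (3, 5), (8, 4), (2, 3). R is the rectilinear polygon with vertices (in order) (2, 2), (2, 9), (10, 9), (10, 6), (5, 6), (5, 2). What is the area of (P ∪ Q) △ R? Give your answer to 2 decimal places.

32.39

|P ∪ Q| = 12.5536.
|(P ∪ Q) ∩ R| = 8.0833.
|(P ∪ Q) △ R| = 12.5536 + 36 − 16.1667 = 32.39.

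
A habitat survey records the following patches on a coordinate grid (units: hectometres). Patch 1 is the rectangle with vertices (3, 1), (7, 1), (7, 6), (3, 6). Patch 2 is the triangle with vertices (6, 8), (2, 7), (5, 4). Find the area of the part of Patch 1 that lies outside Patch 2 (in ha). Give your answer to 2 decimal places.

|Patch 1| = 20, |Patch 1∩Patch 2| = 2.5.
|Patch 1 ∖ Patch 2| = |Patch 1| − |Patch 1∩Patch 2| = 20 − 2.5 = 17.50.

17.50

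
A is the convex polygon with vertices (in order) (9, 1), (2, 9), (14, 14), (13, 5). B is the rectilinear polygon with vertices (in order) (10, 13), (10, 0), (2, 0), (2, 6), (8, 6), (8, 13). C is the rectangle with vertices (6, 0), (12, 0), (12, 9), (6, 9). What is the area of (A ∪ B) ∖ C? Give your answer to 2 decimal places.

68.23

|A ∪ B| = 116.2292.
|(A ∪ B) ∩ C| = 48.
|(A ∪ B) ∖ C| = 116.2292 − 48 = 68.23.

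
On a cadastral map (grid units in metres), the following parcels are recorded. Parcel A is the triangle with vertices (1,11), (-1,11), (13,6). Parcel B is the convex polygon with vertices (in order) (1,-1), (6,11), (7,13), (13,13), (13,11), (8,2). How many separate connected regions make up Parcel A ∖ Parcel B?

2

Parcel A ∖ Parcel B splits into 2 disjoint pieces (area 3.1787, area 0.1556).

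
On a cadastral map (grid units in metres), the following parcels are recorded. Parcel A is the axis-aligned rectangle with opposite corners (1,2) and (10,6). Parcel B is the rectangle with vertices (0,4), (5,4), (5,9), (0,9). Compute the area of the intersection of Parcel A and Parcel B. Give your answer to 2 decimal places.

|Parcel A∩Parcel B|: x∈[1,5], y∈[4,6] → 4·2 = 8.

8.00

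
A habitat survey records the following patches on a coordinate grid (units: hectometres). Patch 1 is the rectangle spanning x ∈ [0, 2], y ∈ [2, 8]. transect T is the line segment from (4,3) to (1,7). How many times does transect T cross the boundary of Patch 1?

The segment meets the boundary at (2,5.667).

1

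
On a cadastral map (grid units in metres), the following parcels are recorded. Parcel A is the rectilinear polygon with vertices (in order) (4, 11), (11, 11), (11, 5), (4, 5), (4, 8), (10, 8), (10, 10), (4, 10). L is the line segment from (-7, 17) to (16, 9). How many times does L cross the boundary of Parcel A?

2

The segment meets the boundary at (11,10.739), (10.25,11).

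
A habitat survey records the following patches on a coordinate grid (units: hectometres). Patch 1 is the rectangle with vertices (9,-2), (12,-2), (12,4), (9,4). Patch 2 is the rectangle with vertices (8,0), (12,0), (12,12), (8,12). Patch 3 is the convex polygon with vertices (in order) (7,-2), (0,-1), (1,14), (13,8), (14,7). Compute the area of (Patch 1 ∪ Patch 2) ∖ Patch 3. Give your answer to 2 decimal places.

23.63

|Patch 1 ∪ Patch 2| = 54.
|(Patch 1 ∪ Patch 2) ∩ Patch 3| = 30.373.
|(Patch 1 ∪ Patch 2) ∖ Patch 3| = 54 − 30.373 = 23.63.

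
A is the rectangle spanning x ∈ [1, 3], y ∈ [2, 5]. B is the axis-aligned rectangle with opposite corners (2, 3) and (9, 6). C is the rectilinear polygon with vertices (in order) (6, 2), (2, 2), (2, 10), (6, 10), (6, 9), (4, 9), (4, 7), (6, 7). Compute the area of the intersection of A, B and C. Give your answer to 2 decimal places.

2.00

The intersection is the polygon with vertices (3,3), (2,3), (2,5), (3,5).
By the shoelace formula its area is 2.00.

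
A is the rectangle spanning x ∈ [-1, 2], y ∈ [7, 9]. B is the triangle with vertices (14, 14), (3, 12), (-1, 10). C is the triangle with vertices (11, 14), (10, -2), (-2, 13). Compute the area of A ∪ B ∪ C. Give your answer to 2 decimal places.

109.63

By inclusion–exclusion:
Individual areas: |A| = 6, |B| = 7, |C| = 103.5.
|A∩B| = 0.
|A∩C| = 0.4.
|B∩C| = 6.4726.
|A∩B∩C| = 0.
|A ∪ B ∪ C| = 116.5 − 6.8726 + 0 = 109.63.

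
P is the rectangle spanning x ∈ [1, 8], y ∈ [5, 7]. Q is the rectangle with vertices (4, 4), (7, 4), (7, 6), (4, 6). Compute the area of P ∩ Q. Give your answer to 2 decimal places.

|P∩Q|: x∈[4,7], y∈[5,6] → 3·1 = 3.

3.00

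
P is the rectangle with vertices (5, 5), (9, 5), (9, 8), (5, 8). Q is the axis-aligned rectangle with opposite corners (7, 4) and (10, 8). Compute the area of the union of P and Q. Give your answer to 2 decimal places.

By inclusion–exclusion:
Individual areas: |P| = 12, |Q| = 12.
|P∩Q|: x∈[7,9], y∈[5,8] → 2·3 = 6.
|P ∪ Q| = 24 − 6 = 18.00.

18.00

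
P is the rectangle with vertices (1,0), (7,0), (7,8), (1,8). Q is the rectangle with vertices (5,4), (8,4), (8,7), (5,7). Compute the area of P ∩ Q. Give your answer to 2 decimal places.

|P∩Q|: x∈[5,7], y∈[4,7] → 2·3 = 6.

6.00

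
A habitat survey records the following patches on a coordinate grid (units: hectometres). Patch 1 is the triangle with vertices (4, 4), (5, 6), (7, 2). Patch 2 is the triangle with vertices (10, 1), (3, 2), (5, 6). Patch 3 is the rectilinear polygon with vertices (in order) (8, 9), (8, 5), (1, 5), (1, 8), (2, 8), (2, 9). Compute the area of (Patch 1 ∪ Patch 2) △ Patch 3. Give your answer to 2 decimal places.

|Patch 1 ∪ Patch 2| = 15.
|(Patch 1 ∪ Patch 2) ∩ Patch 3| = 0.75.
|(Patch 1 ∪ Patch 2) △ Patch 3| = 15 + 27 − 1.5 = 40.50.

40.50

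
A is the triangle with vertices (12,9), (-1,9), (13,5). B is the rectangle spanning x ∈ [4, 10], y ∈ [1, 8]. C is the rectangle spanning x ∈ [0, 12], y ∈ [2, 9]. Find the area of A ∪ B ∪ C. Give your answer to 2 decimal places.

By inclusion–exclusion:
Individual areas: |A| = 26, |B| = 42, |C| = 84.
|A∩B| = 7.7143.
|A∩C| = 24.
|B∩C|: x∈[4,10], y∈[2,8] → 6·6 = 36.
|A∩B∩C| = 7.7143.
|A ∪ B ∪ C| = 152 − 67.7143 + 7.7143 = 92.00.

92.00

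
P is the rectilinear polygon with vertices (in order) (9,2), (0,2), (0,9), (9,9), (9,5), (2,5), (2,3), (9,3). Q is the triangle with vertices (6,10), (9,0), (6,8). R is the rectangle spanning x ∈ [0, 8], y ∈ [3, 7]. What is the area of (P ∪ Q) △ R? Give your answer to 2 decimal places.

40.73

|P ∪ Q| = 49.9.
|(P ∪ Q) ∩ R| = 20.5833.
|(P ∪ Q) △ R| = 49.9 + 32 − 41.1667 = 40.73.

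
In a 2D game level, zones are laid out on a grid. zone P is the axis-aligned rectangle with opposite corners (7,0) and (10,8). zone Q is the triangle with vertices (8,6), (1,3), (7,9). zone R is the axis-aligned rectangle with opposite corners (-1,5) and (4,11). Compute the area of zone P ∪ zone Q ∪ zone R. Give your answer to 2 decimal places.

By inclusion–exclusion:
Individual areas: |zone P| = 24, |zone Q| = 12, |zone R| = 30.
|zone P∩zone Q| = 1.5476.
|zone P∩zone R| = 0 (no overlap).
|zone Q∩zone R| = 0.5.
|zone P∩zone Q∩zone R| = 0.
|zone P ∪ zone Q ∪ zone R| = 66 − 2.0476 + 0 = 63.95.

63.95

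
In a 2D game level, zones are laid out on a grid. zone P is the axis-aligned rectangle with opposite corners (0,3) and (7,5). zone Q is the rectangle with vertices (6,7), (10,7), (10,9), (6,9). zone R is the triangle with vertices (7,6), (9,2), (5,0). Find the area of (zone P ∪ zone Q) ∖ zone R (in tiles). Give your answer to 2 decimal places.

20.67

|zone P ∪ zone Q| = 22.
|(zone P ∪ zone Q) ∩ zone R| = 1.3333.
|(zone P ∪ zone Q) ∖ zone R| = 22 − 1.3333 = 20.67.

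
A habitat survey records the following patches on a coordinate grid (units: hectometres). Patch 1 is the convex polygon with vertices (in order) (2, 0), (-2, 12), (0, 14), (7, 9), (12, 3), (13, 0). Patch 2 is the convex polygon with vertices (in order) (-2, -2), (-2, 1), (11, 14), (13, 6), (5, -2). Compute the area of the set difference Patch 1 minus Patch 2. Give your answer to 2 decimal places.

|Patch 1| = 114, |Patch 1∩Patch 2| = 58.7424.
|Patch 1 ∖ Patch 2| = |Patch 1| − |Patch 1∩Patch 2| = 114 − 58.7424 = 55.26.

55.26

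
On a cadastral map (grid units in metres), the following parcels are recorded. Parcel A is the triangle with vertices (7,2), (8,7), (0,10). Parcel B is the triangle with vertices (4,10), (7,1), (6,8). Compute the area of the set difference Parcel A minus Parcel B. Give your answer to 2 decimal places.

17.01

|Parcel A| = 21.5, |Parcel A∩Parcel B| = 4.49.
|Parcel A ∖ Parcel B| = |Parcel A| − |Parcel A∩Parcel B| = 21.5 − 4.49 = 17.01.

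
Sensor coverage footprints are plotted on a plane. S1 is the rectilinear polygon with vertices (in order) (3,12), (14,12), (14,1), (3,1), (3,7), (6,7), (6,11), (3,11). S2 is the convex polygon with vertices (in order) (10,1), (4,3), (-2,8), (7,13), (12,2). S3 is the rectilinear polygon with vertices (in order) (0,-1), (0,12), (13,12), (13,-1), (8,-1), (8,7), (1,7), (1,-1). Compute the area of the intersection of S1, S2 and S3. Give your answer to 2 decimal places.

31.31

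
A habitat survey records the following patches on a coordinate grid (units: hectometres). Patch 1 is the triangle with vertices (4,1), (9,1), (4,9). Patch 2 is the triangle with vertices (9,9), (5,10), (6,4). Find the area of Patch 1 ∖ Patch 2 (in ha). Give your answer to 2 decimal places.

|Patch 1| = 20, |Patch 1∩Patch 2| = 0.8641.
|Patch 1 ∖ Patch 2| = |Patch 1| − |Patch 1∩Patch 2| = 20 − 0.8641 = 19.14.

19.14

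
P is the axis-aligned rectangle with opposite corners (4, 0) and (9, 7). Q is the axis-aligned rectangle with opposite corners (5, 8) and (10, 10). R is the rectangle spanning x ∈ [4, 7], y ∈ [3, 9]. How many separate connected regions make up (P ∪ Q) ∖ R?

(P ∪ Q) ∖ R splits into 2 disjoint pieces (area 23, area 8).

2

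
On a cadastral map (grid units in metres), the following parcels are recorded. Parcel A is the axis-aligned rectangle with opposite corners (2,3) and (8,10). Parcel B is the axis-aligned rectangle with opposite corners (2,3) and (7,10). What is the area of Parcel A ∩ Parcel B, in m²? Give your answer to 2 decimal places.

35.00

|Parcel A∩Parcel B|: x∈[2,7], y∈[3,10] → 5·7 = 35.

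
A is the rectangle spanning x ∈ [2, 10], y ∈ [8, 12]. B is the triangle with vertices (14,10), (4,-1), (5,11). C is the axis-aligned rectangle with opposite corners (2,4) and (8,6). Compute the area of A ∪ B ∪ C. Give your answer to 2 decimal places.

77.51

By inclusion–exclusion:
Individual areas: |A| = 32, |B| = 54.5, |C| = 12.
|A∩B| = 13.9861.
|A∩C| = 0 (no overlap).
|B∩C| = 7.
|A∩B∩C| = 0.
|A ∪ B ∪ C| = 98.5 − 20.9861 + 0 = 77.51.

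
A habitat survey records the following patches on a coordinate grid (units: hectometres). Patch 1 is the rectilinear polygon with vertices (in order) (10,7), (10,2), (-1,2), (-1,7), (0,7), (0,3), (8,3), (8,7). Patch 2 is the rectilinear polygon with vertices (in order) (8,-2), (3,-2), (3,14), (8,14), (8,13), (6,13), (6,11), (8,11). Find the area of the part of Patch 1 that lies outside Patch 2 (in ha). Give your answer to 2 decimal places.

|Patch 1| = 23, |Patch 1∩Patch 2| = 5.
|Patch 1 ∖ Patch 2| = |Patch 1| − |Patch 1∩Patch 2| = 23 − 5 = 18.00.

18.00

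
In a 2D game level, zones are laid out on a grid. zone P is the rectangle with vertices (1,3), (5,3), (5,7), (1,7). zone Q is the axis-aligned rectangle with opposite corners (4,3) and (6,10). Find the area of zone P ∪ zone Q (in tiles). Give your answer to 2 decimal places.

26.00

By inclusion–exclusion:
Individual areas: |zone P| = 16, |zone Q| = 14.
|zone P∩zone Q|: x∈[4,5], y∈[3,7] → 1·4 = 4.
|zone P ∪ zone Q| = 30 − 4 = 26.00.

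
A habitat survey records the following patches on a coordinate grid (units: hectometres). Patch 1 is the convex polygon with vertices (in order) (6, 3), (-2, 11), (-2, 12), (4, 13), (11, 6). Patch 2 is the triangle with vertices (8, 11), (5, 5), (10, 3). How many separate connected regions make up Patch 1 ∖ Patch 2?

2

Patch 1 ∖ Patch 2 splits into 2 disjoint pieces (area 45.7467, area 2.8406).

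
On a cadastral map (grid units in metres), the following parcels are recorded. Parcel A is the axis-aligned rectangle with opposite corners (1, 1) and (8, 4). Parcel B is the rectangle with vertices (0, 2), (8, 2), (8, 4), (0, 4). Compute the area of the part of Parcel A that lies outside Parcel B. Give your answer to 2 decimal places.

|Parcel A∩Parcel B|: x∈[1,8], y∈[2,4] → 7·2 = 14.
|Parcel A| = 21.
|Parcel A ∖ Parcel B| = |Parcel A| − |Parcel A∩Parcel B| = 21 − 14 = 7.00.

7.00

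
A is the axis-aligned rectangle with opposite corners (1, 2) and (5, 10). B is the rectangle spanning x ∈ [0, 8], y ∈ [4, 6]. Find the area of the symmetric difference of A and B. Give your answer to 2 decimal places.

32.00

|A∩B|: x∈[1,5], y∈[4,6] → 4·2 = 8.
|A △ B| = |A| + |B| − 2·|A∩B| = 32 + 16 − 16 = 32.00.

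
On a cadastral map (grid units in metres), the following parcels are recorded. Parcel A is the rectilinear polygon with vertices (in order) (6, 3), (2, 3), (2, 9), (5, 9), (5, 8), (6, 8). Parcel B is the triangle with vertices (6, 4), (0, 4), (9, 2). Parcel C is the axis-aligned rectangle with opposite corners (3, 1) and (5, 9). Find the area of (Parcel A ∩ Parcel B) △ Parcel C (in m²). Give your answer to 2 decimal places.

15.81

|Parcel A ∩ Parcel B| = 3.3056.
|(Parcel A ∩ Parcel B) ∩ Parcel C| = 1.75.
|(Parcel A ∩ Parcel B) △ Parcel C| = 3.3056 + 16 − 3.5 = 15.81.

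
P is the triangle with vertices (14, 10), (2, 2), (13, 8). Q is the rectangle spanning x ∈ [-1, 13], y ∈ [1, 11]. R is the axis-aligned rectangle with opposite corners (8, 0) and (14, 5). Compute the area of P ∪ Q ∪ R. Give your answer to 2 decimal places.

150.67

By inclusion–exclusion:
Individual areas: |P| = 8, |Q| = 140, |R| = 30.
|P∩Q| = 7.3333.
|P∩R| = 0.
|Q∩R|: x∈[8,13], y∈[1,5] → 5·4 = 20.
|P∩Q∩R| = 0.
|P ∪ Q ∪ R| = 178 − 27.3333 + 0 = 150.67.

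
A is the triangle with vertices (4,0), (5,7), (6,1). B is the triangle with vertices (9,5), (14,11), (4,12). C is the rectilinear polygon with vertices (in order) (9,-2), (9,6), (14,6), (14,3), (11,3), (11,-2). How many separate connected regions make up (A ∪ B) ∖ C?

2

(A ∪ B) ∖ C splits into 2 disjoint pieces (area 6.5, area 32.0833).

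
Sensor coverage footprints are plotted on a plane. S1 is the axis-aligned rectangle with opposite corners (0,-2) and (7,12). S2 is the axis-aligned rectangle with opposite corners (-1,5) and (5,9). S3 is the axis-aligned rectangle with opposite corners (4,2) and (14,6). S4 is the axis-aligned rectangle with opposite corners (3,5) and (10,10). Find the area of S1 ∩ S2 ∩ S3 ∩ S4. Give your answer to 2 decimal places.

The intersection is the polygon with vertices (4,5), (4,6), (5,6), (5,5).
By the shoelace formula its area is 1.00.

1.00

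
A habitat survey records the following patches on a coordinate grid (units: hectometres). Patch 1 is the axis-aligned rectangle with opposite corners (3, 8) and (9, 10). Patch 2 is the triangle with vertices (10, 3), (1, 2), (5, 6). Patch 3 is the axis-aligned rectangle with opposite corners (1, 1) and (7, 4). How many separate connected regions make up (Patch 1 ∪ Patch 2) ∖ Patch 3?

(Patch 1 ∪ Patch 2) ∖ Patch 3 splits into 2 disjoint pieces (area 12, area 8).

2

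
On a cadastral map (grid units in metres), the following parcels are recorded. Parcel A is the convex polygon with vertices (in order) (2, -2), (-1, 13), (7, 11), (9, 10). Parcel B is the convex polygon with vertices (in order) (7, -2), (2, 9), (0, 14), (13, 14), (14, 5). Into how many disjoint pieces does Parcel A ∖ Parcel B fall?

Parcel A ∖ Parcel B is a single connected region.

1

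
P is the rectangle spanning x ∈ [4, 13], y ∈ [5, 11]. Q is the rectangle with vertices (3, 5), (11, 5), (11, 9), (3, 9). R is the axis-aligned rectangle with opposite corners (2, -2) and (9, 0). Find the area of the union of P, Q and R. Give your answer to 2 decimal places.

72.00

By inclusion–exclusion:
Individual areas: |P| = 54, |Q| = 32, |R| = 14.
|P∩Q|: x∈[4,11], y∈[5,9] → 7·4 = 28.
|P∩R| = 0 (no overlap).
|Q∩R| = 0 (no overlap).
|P∩Q∩R| = 0.
|P ∪ Q ∪ R| = 100 − 28 + 0 = 72.00.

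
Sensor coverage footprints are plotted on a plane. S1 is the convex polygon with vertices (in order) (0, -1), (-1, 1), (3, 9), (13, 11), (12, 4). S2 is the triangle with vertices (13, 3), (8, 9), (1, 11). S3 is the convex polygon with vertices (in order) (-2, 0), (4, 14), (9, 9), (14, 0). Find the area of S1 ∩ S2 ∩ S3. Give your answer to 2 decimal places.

The intersection is the polygon with vertices (8,9), (11,5.4), (11.819,3.925), (11.692,3.872), (3.769,9.154), (5.941,9.588).
By the shoelace formula its area is 12.81.

12.81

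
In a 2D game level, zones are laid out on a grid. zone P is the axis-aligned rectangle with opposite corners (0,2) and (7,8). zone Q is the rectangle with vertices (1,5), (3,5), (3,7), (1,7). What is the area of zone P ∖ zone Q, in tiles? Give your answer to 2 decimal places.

|zone P∩zone Q|: x∈[1,3], y∈[5,7] → 2·2 = 4.
|zone P| = 42.
|zone P ∖ zone Q| = |zone P| − |zone P∩zone Q| = 42 − 4 = 38.00.

38.00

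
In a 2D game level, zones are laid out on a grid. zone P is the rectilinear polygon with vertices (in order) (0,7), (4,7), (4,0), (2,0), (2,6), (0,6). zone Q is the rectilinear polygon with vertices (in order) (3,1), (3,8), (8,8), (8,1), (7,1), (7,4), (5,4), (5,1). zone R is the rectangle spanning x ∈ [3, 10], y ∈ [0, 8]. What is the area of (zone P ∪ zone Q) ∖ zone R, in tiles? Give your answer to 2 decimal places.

9.00

|zone P ∪ zone Q| = 39.
|(zone P ∪ zone Q) ∩ zone R| = 30.
|(zone P ∪ zone Q) ∖ zone R| = 39 − 30 = 9.00.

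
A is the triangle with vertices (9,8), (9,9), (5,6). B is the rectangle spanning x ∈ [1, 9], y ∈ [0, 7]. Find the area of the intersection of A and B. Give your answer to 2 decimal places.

0.33

The intersection is the polygon with vertices (5,6), (6.333,7), (7,7).
By the shoelace formula its area is 0.33.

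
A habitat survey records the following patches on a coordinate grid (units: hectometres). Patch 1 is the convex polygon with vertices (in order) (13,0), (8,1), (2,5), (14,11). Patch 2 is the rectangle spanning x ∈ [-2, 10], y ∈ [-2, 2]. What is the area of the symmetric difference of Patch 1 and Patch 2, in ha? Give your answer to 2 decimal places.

111.70

|Patch 1| = 70, |Patch 2| = 48, |Patch 1∩Patch 2| = 3.15.
|Patch 1 △ Patch 2| = |Patch 1| + |Patch 2| − 2·|Patch 1∩Patch 2| = 70 + 48 − 6.3 = 111.70.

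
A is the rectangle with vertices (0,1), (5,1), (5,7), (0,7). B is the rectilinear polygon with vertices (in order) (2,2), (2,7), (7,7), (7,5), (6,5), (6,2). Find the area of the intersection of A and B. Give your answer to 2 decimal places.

15.00

The intersection is the polygon with vertices (5,2), (2,2), (2,7), (5,7).
By the shoelace formula its area is 15.00.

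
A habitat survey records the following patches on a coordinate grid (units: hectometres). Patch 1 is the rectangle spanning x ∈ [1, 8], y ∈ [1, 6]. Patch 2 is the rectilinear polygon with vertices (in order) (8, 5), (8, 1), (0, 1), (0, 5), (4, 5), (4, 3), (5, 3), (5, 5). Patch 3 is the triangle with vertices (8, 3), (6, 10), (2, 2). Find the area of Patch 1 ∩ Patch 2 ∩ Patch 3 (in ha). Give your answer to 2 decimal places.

10.18

The intersection is the polygon with vertices (4,5), (4,3), (5,3), (5,5), (7.429,5), (8,3), (2,2), (3.5,5).
By the shoelace formula its area is 10.18.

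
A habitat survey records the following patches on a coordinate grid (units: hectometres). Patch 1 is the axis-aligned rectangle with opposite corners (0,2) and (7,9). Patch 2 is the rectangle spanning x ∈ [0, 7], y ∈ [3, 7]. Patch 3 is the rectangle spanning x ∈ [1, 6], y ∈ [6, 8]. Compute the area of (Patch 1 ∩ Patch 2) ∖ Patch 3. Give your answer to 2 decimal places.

23.00

|Patch 1 ∩ Patch 2| = 28.
|(Patch 1 ∩ Patch 2) ∩ Patch 3| = 5.
|(Patch 1 ∩ Patch 2) ∖ Patch 3| = 28 − 5 = 23.00.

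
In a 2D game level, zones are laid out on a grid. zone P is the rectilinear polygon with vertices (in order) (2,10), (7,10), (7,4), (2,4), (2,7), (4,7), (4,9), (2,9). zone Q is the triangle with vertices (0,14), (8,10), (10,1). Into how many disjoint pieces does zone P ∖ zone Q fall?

2

zone P ∖ zone Q splits into 2 disjoint pieces (area 1.4615, area 14.55).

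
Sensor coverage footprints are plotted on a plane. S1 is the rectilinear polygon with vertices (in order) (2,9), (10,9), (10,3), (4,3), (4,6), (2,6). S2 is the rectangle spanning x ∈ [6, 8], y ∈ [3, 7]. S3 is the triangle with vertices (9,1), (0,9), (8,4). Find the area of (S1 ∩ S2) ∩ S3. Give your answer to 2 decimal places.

3.00

The region (S1 ∩ S2) ∩ S3 is the polygon with vertices (6,5.25), (8,4), (8,3), (6.75,3), (6,3.667).
By the shoelace formula its area is 3.00.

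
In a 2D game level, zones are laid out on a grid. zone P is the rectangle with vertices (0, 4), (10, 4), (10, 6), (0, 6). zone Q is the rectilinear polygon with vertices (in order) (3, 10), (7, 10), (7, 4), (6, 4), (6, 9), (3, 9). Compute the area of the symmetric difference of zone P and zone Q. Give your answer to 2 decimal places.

|zone P| = 20, |zone Q| = 9, |zone P∩zone Q| = 2.
|zone P △ zone Q| = |zone P| + |zone Q| − 2·|zone P∩zone Q| = 20 + 9 − 4 = 25.00.

25.00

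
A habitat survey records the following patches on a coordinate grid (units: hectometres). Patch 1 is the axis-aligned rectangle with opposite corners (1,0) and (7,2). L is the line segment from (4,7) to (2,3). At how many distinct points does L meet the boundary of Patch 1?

The segment lies entirely outside Patch 1 and never meets its boundary.

0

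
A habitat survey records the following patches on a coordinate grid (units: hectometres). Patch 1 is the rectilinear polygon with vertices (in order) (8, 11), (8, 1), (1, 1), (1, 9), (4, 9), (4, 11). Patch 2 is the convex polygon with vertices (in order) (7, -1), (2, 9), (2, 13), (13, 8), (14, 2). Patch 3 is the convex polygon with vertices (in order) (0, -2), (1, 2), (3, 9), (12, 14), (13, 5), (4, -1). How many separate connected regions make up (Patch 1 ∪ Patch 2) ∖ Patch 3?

2

(Patch 1 ∪ Patch 2) ∖ Patch 3 splits into 2 disjoint pieces (area 20.7766, area 17).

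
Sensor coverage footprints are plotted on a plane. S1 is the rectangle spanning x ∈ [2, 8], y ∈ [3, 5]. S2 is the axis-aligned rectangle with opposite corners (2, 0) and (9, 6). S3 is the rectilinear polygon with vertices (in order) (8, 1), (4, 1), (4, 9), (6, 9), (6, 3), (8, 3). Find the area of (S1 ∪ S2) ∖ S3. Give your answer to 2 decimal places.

28.00

|S1 ∪ S2| = 42.
|(S1 ∪ S2) ∩ S3| = 14.
|(S1 ∪ S2) ∖ S3| = 42 − 14 = 28.00.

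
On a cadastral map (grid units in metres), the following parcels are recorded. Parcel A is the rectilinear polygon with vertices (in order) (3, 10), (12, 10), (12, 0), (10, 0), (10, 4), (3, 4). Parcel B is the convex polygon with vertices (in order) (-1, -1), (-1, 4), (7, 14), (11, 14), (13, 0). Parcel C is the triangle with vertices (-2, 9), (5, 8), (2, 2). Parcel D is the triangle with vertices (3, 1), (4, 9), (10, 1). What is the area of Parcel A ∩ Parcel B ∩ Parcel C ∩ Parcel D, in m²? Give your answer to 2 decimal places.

1.75

The intersection is the polygon with vertices (4.72,8.04), (4.9,7.8), (3.5,5), (3.895,8.158).
By the shoelace formula its area is 1.75.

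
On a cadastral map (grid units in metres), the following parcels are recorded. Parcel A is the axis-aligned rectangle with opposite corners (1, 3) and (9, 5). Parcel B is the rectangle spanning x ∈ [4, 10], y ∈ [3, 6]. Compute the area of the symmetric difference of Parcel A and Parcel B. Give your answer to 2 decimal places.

|Parcel A∩Parcel B|: x∈[4,9], y∈[3,5] → 5·2 = 10.
|Parcel A △ Parcel B| = |Parcel A| + |Parcel B| − 2·|Parcel A∩Parcel B| = 16 + 18 − 20 = 14.00.

14.00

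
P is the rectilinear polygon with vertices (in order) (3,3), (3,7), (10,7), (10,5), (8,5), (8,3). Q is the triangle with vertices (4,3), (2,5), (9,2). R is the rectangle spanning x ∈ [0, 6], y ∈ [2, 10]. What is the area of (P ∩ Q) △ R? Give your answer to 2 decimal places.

45.81

|P ∩ Q| = 2.381.
|(P ∩ Q) ∩ R| = 2.2857.
|(P ∩ Q) △ R| = 2.381 + 48 − 4.5714 = 45.81.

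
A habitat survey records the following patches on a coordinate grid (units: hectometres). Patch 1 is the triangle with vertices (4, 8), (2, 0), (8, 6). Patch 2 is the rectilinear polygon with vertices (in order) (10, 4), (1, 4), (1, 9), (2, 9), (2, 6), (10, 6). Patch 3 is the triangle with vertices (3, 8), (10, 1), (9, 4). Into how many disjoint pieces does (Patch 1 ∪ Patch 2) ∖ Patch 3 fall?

2

(Patch 1 ∪ Patch 2) ∖ Patch 3 splits into 2 disjoint pieces (area 7.7143, area 19.9).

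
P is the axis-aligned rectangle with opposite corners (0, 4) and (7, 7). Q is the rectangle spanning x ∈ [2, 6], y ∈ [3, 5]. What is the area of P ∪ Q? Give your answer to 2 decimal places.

By inclusion–exclusion:
Individual areas: |P| = 21, |Q| = 8.
|P∩Q|: x∈[2,6], y∈[4,5] → 4·1 = 4.
|P ∪ Q| = 29 − 4 = 25.00.

25.00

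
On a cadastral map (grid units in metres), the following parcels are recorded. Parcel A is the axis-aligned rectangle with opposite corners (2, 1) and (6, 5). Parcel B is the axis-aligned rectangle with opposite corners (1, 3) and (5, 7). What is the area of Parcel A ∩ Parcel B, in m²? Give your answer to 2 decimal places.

6.00

|Parcel A∩Parcel B|: x∈[2,5], y∈[3,5] → 3·2 = 6.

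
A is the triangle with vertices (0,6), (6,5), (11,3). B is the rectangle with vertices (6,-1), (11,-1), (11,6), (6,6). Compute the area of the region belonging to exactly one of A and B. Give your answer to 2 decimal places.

|A| = 3.5, |B| = 35, |A∩B| = 1.5909.
|A △ B| = |A| + |B| − 2·|A∩B| = 3.5 + 35 − 3.1818 = 35.32.

35.32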